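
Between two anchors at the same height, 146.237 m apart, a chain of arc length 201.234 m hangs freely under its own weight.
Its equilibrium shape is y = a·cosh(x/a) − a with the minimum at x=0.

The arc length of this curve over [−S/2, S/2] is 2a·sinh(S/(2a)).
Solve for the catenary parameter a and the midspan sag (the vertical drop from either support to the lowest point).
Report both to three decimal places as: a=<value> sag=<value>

a=51.214 sag=61.687

seed: a₀ = √(S³/(24(L−S))) = √(146.237³/(24·54.997)) = 48.675541
iter 1: u=1.502161  f(a)=+6.549e+00  f'(a)=-2.813e+00  a ← 48.675541 − (+6.549e+00/-2.813e+00) = 51.004087
iter 2: u=1.433581  f(a)=+4.993e-01  f'(a)=-2.399e+00  a ← 51.004087 − (+4.993e-01/-2.399e+00) = 51.212237
iter 3: u=1.427754  f(a)=+3.431e-03  f'(a)=-2.366e+00  a ← 51.212237 − (+3.431e-03/-2.366e+00) = 51.213687
iter 4: u=1.427714  f(a)=+1.645e-07  f'(a)=-2.366e+00  a ← 51.213687 − (+1.645e-07/-2.366e+00) = 51.213687
iter 5: u=1.427714  f(a)=+0.000e+00  f'(a)=-2.366e+00  a ← 51.213687 − (+0.000e+00/-2.366e+00) = 51.213687
converged: |Δa| < 1e-12 after 5 iterations
sag = a·(cosh(S/(2a)) − 1) = 51.213687·(cosh(1.427714) − 1) = 61.687254
T_max/T_min = cosh(S/(2a)) = 2.204507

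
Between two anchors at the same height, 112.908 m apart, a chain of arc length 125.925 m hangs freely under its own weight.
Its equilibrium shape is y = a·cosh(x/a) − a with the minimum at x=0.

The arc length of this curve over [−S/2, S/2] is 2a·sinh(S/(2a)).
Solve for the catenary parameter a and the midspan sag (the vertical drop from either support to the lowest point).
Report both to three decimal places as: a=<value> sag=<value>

seed: a₀ = √(S³/(24(L−S))) = √(112.908³/(24·13.017)) = 67.877525
iter 1: u=0.831704  f(a)=+4.577e-01  f'(a)=-4.107e-01  a ← 67.877525 − (+4.577e-01/-4.107e-01) = 68.991859
iter 2: u=0.818270  f(a)=+1.151e-02  f'(a)=-3.903e-01  a ← 68.991859 − (+1.151e-02/-3.903e-01) = 69.021360
iter 3: u=0.817921  f(a)=+7.704e-06  f'(a)=-3.898e-01  a ← 69.021360 − (+7.704e-06/-3.898e-01) = 69.021380
iter 4: u=0.817920  f(a)=+3.467e-12  f'(a)=-3.898e-01  a ← 69.021380 − (+3.467e-12/-3.898e-01) = 69.021380
converged: |Δa| < 1e-12 after 4 iterations
sag = a·(cosh(S/(2a)) − 1) = 69.021380·(cosh(0.817920) − 1) = 24.403602
T_max/T_min = cosh(S/(2a)) = 1.353566

a=69.021 sag=24.404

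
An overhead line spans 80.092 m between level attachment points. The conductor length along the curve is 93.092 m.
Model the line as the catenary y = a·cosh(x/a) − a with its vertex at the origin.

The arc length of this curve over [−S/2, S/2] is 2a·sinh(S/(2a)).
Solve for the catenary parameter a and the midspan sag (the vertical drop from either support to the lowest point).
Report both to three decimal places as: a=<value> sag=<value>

seed: a₀ = √(S³/(24(L−S))) = √(80.092³/(24·13.000)) = 40.579474
iter 1: u=0.986854  f(a)=+6.479e-01  f'(a)=-7.053e-01  a ← 40.579474 − (+6.479e-01/-7.053e-01) = 41.498057
iter 2: u=0.965009  f(a)=+2.265e-02  f'(a)=-6.568e-01  a ← 41.498057 − (+2.265e-02/-6.568e-01) = 41.532547
iter 3: u=0.964208  f(a)=+2.991e-05  f'(a)=-6.551e-01  a ← 41.532547 − (+2.991e-05/-6.551e-01) = 41.532593
iter 4: u=0.964207  f(a)=+5.232e-11  f'(a)=-6.550e-01  a ← 41.532593 − (+5.232e-11/-6.550e-01) = 41.532593
iter 5: u=0.964207  f(a)=+1.421e-14  f'(a)=-6.550e-01  a ← 41.532593 − (+1.421e-14/-6.550e-01) = 41.532593
converged: |Δa| < 1e-12 after 5 iterations
sag = a·(cosh(S/(2a)) − 1) = 41.532593·(cosh(0.964207) − 1) = 20.849187
T_max/T_min = cosh(S/(2a)) = 1.501996

a=41.533 sag=20.849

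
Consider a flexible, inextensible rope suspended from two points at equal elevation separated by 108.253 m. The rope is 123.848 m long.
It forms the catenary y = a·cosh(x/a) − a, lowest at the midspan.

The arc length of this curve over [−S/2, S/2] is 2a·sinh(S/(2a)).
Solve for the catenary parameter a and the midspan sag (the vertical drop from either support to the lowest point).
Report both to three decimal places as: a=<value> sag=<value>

a=59.437 sag=26.396

seed: a₀ = √(S³/(24(L−S))) = √(108.253³/(24·15.595)) = 58.218579
iter 1: u=0.929712  f(a)=+6.880e-01  f'(a)=-5.835e-01  a ← 58.218579 − (+6.880e-01/-5.835e-01) = 59.397717
iter 2: u=0.911256  f(a)=+2.146e-02  f'(a)=-5.476e-01  a ← 59.397717 − (+2.146e-02/-5.476e-01) = 59.436902
iter 3: u=0.910655  f(a)=+2.236e-05  f'(a)=-5.465e-01  a ← 59.436902 − (+2.236e-05/-5.465e-01) = 59.436943
iter 4: u=0.910654  f(a)=+2.436e-11  f'(a)=-5.465e-01  a ← 59.436943 − (+2.436e-11/-5.465e-01) = 59.436943
converged: |Δa| < 1e-12 after 4 iterations
sag = a·(cosh(S/(2a)) − 1) = 59.436943·(cosh(0.910654) − 1) = 26.396221
T_max/T_min = cosh(S/(2a)) = 1.444105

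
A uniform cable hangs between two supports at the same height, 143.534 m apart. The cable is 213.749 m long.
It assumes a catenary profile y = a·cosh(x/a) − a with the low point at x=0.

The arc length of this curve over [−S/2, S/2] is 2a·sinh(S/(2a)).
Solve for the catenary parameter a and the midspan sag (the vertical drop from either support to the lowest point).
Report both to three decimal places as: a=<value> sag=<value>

a=44.673 sag=71.163

seed: a₀ = √(S³/(24(L−S))) = √(143.534³/(24·70.215)) = 41.890121
iter 1: u=1.713220  f(a)=+1.105e+01  f'(a)=-4.445e+00  a ← 41.890121 − (+1.105e+01/-4.445e+00) = 44.376997
iter 2: u=1.617212  f(a)=+1.061e+00  f'(a)=-3.630e+00  a ← 44.376997 − (+1.061e+00/-3.630e+00) = 44.669302
iter 3: u=1.606629  f(a)=+1.206e-02  f'(a)=-3.547e+00  a ← 44.669302 − (+1.206e-02/-3.547e+00) = 44.672702
iter 4: u=1.606507  f(a)=+1.598e-06  f'(a)=-3.546e+00  a ← 44.672702 − (+1.598e-06/-3.546e+00) = 44.672702
iter 5: u=1.606507  f(a)=+0.000e+00  f'(a)=-3.546e+00  a ← 44.672702 − (+0.000e+00/-3.546e+00) = 44.672702
converged: |Δa| < 1e-12 after 5 iterations
sag = a·(cosh(S/(2a)) − 1) = 44.672702·(cosh(1.606507) − 1) = 71.162565
T_max/T_min = cosh(S/(2a)) = 2.592977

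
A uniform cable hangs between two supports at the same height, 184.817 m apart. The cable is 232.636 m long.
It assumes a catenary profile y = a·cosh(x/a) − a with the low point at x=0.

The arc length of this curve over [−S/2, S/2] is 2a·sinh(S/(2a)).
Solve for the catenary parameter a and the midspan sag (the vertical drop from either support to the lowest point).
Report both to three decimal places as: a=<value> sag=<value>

seed: a₀ = √(S³/(24(L−S))) = √(184.817³/(24·47.819)) = 74.166368
iter 1: u=1.245962  f(a)=+3.852e+00  f'(a)=-1.501e+00  a ← 74.166368 − (+3.852e+00/-1.501e+00) = 76.732432
iter 2: u=1.204295  f(a)=+2.089e-01  f'(a)=-1.342e+00  a ← 76.732432 − (+2.089e-01/-1.342e+00) = 76.888092
iter 3: u=1.201857  f(a)=+6.928e-04  f'(a)=-1.333e+00  a ← 76.888092 − (+6.928e-04/-1.333e+00) = 76.888612
iter 4: u=1.201849  f(a)=+7.672e-09  f'(a)=-1.333e+00  a ← 76.888612 − (+7.672e-09/-1.333e+00) = 76.888612
iter 5: u=1.201849  f(a)=+5.684e-14  f'(a)=-1.333e+00  a ← 76.888612 − (+5.684e-14/-1.333e+00) = 76.888612
converged: |Δa| < 1e-12 after 5 iterations
sag = a·(cosh(S/(2a)) − 1) = 76.888612·(cosh(1.201849) − 1) = 62.545013
T_max/T_min = cosh(S/(2a)) = 1.813450

a=76.889 sag=62.545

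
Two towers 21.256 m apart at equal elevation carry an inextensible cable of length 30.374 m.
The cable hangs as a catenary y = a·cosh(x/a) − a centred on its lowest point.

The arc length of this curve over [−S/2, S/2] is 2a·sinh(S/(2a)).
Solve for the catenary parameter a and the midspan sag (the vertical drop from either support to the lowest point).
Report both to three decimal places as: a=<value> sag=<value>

a=7.015 sag=9.714

seed: a₀ = √(S³/(24(L−S))) = √(21.256³/(24·9.118)) = 6.624710
iter 1: u=1.604297  f(a)=+1.248e+00  f'(a)=-3.530e+00  a ← 6.624710 − (+1.248e+00/-3.530e+00) = 6.978275
iter 2: u=1.523013  f(a)=+1.069e-01  f'(a)=-2.949e+00  a ← 6.978275 − (+1.069e-01/-2.949e+00) = 7.014517
iter 3: u=1.515144  f(a)=+9.459e-04  f'(a)=-2.897e+00  a ← 7.014517 − (+9.459e-04/-2.897e+00) = 7.014843
iter 4: u=1.515073  f(a)=+7.555e-08  f'(a)=-2.896e+00  a ← 7.014843 − (+7.555e-08/-2.896e+00) = 7.014843
iter 5: u=1.515073  f(a)=-3.553e-15  f'(a)=-2.896e+00  a ← 7.014843 − (-3.553e-15/-2.896e+00) = 7.014843
converged: |Δa| < 1e-12 after 5 iterations
sag = a·(cosh(S/(2a)) − 1) = 7.014843·(cosh(1.515073) − 1) = 9.713964
T_max/T_min = cosh(S/(2a)) = 2.384773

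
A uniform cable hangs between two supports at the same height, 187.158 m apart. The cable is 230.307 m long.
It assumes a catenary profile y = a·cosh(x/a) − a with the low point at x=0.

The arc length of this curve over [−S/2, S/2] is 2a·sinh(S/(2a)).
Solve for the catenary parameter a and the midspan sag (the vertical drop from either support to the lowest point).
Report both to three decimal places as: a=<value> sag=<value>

a=82.182 sag=59.290

seed: a₀ = √(S³/(24(L−S))) = √(187.158³/(24·43.149)) = 79.564915
iter 1: u=1.176134  f(a)=+3.085e+00  f'(a)=-1.242e+00  a ← 79.564915 − (+3.085e+00/-1.242e+00) = 82.047951
iter 2: u=1.140540  f(a)=+1.503e-01  f'(a)=-1.124e+00  a ← 82.047951 − (+1.503e-01/-1.124e+00) = 82.181668
iter 3: u=1.138685  f(a)=+3.972e-04  f'(a)=-1.118e+00  a ← 82.181668 − (+3.972e-04/-1.118e+00) = 82.182023
iter 4: u=1.138680  f(a)=+2.790e-09  f'(a)=-1.118e+00  a ← 82.182023 − (+2.790e-09/-1.118e+00) = 82.182023
iter 5: u=1.138680  f(a)=-2.842e-14  f'(a)=-1.118e+00  a ← 82.182023 − (-2.842e-14/-1.118e+00) = 82.182023
converged: |Δa| < 1e-12 after 5 iterations
sag = a·(cosh(S/(2a)) − 1) = 82.182023·(cosh(1.138680) − 1) = 59.289576
T_max/T_min = cosh(S/(2a)) = 1.721442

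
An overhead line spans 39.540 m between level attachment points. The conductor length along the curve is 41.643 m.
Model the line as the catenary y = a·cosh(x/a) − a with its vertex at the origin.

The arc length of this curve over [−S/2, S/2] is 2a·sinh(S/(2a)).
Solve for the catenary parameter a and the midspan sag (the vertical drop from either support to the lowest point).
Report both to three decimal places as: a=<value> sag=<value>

a=35.273 sag=5.687

seed: a₀ = √(S³/(24(L−S))) = √(39.540³/(24·2.103)) = 34.996913
iter 1: u=0.564907  f(a)=+3.381e-02  f'(a)=-1.241e-01  a ← 34.996913 − (+3.381e-02/-1.241e-01) = 35.269452
iter 2: u=0.560542  f(a)=+3.990e-04  f'(a)=-1.211e-01  a ← 35.269452 − (+3.990e-04/-1.211e-01) = 35.272746
iter 3: u=0.560489  f(a)=+5.705e-08  f'(a)=-1.211e-01  a ← 35.272746 − (+5.705e-08/-1.211e-01) = 35.272747
iter 4: u=0.560489  f(a)=-7.105e-15  f'(a)=-1.211e-01  a ← 35.272747 − (-7.105e-15/-1.211e-01) = 35.272747
converged: |Δa| < 1e-12 after 4 iterations
sag = a·(cosh(S/(2a)) − 1) = 35.272747·(cosh(0.560489) − 1) = 5.687008
T_max/T_min = cosh(S/(2a)) = 1.161230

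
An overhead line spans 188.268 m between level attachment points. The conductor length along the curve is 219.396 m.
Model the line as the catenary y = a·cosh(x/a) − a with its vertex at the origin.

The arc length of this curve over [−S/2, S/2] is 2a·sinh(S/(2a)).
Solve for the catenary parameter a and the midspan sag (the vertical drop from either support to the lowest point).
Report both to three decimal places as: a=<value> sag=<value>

seed: a₀ = √(S³/(24(L−S))) = √(188.268³/(24·31.128)) = 94.511256
iter 1: u=0.996008  f(a)=+1.581e+00  f'(a)=-7.264e-01  a ← 94.511256 − (+1.581e+00/-7.264e-01) = 96.687649
iter 2: u=0.973589  f(a)=+5.626e-02  f'(a)=-6.756e-01  a ← 96.687649 − (+5.626e-02/-6.756e-01) = 96.770927
iter 3: u=0.972751  f(a)=+7.706e-05  f'(a)=-6.737e-01  a ← 96.770927 − (+7.706e-05/-6.737e-01) = 96.771041
iter 4: u=0.972750  f(a)=+1.450e-10  f'(a)=-6.737e-01  a ← 96.771041 − (+1.450e-10/-6.737e-01) = 96.771041
iter 5: u=0.972750  f(a)=+0.000e+00  f'(a)=-6.737e-01  a ← 96.771041 − (+0.000e+00/-6.737e-01) = 96.771041
converged: |Δa| < 1e-12 after 5 iterations
sag = a·(cosh(S/(2a)) − 1) = 96.771041·(cosh(0.972750) − 1) = 49.510487
T_max/T_min = cosh(S/(2a)) = 1.511625

a=96.771 sag=49.510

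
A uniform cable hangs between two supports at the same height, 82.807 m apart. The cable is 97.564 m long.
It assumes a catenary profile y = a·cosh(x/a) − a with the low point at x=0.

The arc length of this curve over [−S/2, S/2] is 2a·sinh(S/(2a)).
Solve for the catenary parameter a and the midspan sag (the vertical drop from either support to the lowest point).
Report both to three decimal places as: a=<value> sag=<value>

seed: a₀ = √(S³/(24(L−S))) = √(82.807³/(24·14.757)) = 40.040170
iter 1: u=1.034049  f(a)=+8.093e-01  f'(a)=-8.190e-01  a ← 40.040170 − (+8.093e-01/-8.190e-01) = 41.028378
iter 2: u=1.009143  f(a)=+3.093e-02  f'(a)=-7.575e-01  a ← 41.028378 − (+3.093e-02/-7.575e-01) = 41.069213
iter 3: u=1.008140  f(a)=+4.915e-05  f'(a)=-7.551e-01  a ← 41.069213 − (+4.915e-05/-7.551e-01) = 41.069278
iter 4: u=1.008138  f(a)=+1.246e-10  f'(a)=-7.551e-01  a ← 41.069278 − (+1.246e-10/-7.551e-01) = 41.069278
iter 5: u=1.008138  f(a)=+0.000e+00  f'(a)=-7.551e-01  a ← 41.069278 − (+0.000e+00/-7.551e-01) = 41.069278
converged: |Δa| < 1e-12 after 5 iterations
sag = a·(cosh(S/(2a)) − 1) = 41.069278·(cosh(1.008138) − 1) = 22.698811
T_max/T_min = cosh(S/(2a)) = 1.552696

a=41.069 sag=22.699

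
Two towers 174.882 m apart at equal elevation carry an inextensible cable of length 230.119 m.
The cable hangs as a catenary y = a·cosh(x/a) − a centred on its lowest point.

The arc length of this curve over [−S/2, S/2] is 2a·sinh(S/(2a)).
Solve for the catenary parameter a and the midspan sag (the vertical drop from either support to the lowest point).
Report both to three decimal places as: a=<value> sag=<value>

a=66.332 sag=66.478

seed: a₀ = √(S³/(24(L−S))) = √(174.882³/(24·55.237)) = 63.518028
iter 1: u=1.376633  f(a)=+5.477e+00  f'(a)=-2.092e+00  a ← 63.518028 − (+5.477e+00/-2.092e+00) = 66.135904
iter 2: u=1.322141  f(a)=+3.568e-01  f'(a)=-1.827e+00  a ← 66.135904 − (+3.568e-01/-1.827e+00) = 66.331128
iter 3: u=1.318250  f(a)=+1.747e-03  f'(a)=-1.810e+00  a ← 66.331128 − (+1.747e-03/-1.810e+00) = 66.332094
iter 4: u=1.318231  f(a)=+4.238e-08  f'(a)=-1.810e+00  a ← 66.332094 − (+4.238e-08/-1.810e+00) = 66.332094
iter 5: u=1.318231  f(a)=+2.842e-14  f'(a)=-1.810e+00  a ← 66.332094 − (+2.842e-14/-1.810e+00) = 66.332094
converged: |Δa| < 1e-12 after 5 iterations
sag = a·(cosh(S/(2a)) − 1) = 66.332094·(cosh(1.318231) − 1) = 66.478430
T_max/T_min = cosh(S/(2a)) = 2.002206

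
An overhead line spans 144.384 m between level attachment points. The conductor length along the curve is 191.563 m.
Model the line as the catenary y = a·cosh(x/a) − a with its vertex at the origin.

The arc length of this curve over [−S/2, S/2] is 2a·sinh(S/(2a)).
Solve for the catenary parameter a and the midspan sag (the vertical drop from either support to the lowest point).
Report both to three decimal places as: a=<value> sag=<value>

a=53.916 sag=55.998

seed: a₀ = √(S³/(24(L−S))) = √(144.384³/(24·47.179)) = 51.558303
iter 1: u=1.400201  f(a)=+4.847e+00  f'(a)=-2.215e+00  a ← 51.558303 − (+4.847e+00/-2.215e+00) = 53.746464
iter 2: u=1.343195  f(a)=+3.256e-01  f'(a)=-1.926e+00  a ← 53.746464 − (+3.256e-01/-1.926e+00) = 53.915492
iter 3: u=1.338984  f(a)=+1.704e-03  f'(a)=-1.906e+00  a ← 53.915492 − (+1.704e-03/-1.906e+00) = 53.916386
iter 4: u=1.338962  f(a)=+4.719e-08  f'(a)=-1.906e+00  a ← 53.916386 − (+4.719e-08/-1.906e+00) = 53.916386
iter 5: u=1.338962  f(a)=-2.842e-14  f'(a)=-1.906e+00  a ← 53.916386 − (-2.842e-14/-1.906e+00) = 53.916386
converged: |Δa| < 1e-12 after 5 iterations
sag = a·(cosh(S/(2a)) − 1) = 53.916386·(cosh(1.338962) − 1) = 55.997546
T_max/T_min = cosh(S/(2a)) = 2.038600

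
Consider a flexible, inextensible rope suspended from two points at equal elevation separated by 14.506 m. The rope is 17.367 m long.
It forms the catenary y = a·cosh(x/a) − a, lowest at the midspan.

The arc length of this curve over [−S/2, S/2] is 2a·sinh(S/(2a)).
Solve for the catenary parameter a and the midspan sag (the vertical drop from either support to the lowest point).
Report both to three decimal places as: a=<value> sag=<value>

seed: a₀ = √(S³/(24(L−S))) = √(14.506³/(24·2.861)) = 6.667407
iter 1: u=1.087829  f(a)=+1.741e-01  f'(a)=-9.641e-01  a ← 6.667407 − (+1.741e-01/-9.641e-01) = 6.848012
iter 2: u=1.059140  f(a)=+7.326e-03  f'(a)=-8.846e-01  a ← 6.848012 − (+7.326e-03/-8.846e-01) = 6.856294
iter 3: u=1.057860  f(a)=+1.423e-05  f'(a)=-8.811e-01  a ← 6.856294 − (+1.423e-05/-8.811e-01) = 6.856310
iter 4: u=1.057858  f(a)=+5.391e-11  f'(a)=-8.811e-01  a ← 6.856310 − (+5.391e-11/-8.811e-01) = 6.856310
iter 5: u=1.057858  f(a)=+0.000e+00  f'(a)=-8.811e-01  a ← 6.856310 − (+0.000e+00/-8.811e-01) = 6.856310
converged: |Δa| < 1e-12 after 5 iterations
sag = a·(cosh(S/(2a)) − 1) = 6.856310·(cosh(1.057858) − 1) = 4.207693
T_max/T_min = cosh(S/(2a)) = 1.613696

a=6.856 sag=4.208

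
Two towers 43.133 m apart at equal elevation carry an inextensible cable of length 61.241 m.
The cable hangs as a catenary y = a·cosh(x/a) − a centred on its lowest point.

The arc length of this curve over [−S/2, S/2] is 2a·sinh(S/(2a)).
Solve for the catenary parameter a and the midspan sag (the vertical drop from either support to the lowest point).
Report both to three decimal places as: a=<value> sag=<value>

a=14.373 sag=19.453

seed: a₀ = √(S³/(24(L−S))) = √(43.133³/(24·18.108)) = 13.588566
iter 1: u=1.587106  f(a)=+2.422e+00  f'(a)=-3.400e+00  a ← 13.588566 − (+2.422e+00/-3.400e+00) = 14.301045
iter 2: u=1.508037  f(a)=+2.036e-01  f'(a)=-2.850e+00  a ← 14.301045 − (+2.036e-01/-2.850e+00) = 14.372457
iter 3: u=1.500544  f(a)=+1.729e-03  f'(a)=-2.802e+00  a ← 14.372457 − (+1.729e-03/-2.802e+00) = 14.373074
iter 4: u=1.500479  f(a)=+1.270e-07  f'(a)=-2.802e+00  a ← 14.373074 − (+1.270e-07/-2.802e+00) = 14.373074
iter 5: u=1.500479  f(a)=+0.000e+00  f'(a)=-2.802e+00  a ← 14.373074 − (+0.000e+00/-2.802e+00) = 14.373074
converged: |Δa| < 1e-12 after 5 iterations
sag = a·(cosh(S/(2a)) − 1) = 14.373074·(cosh(1.500479) − 1) = 19.452955
T_max/T_min = cosh(S/(2a)) = 2.353430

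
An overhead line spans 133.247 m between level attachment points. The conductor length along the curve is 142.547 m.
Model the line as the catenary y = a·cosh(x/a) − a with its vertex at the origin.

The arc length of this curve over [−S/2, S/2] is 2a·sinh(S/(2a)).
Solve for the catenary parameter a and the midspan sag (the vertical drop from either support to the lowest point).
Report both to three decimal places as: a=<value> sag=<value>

a=104.014 sag=22.077

seed: a₀ = √(S³/(24(L−S))) = √(133.247³/(24·9.300)) = 102.953014
iter 1: u=0.647125  f(a)=+1.967e-01  f'(a)=-1.883e-01  a ← 102.953014 − (+1.967e-01/-1.883e-01) = 103.997277
iter 2: u=0.640627  f(a)=+3.033e-03  f'(a)=-1.826e-01  a ← 103.997277 − (+3.033e-03/-1.826e-01) = 104.013887
iter 3: u=0.640525  f(a)=+7.460e-07  f'(a)=-1.825e-01  a ← 104.013887 − (+7.460e-07/-1.825e-01) = 104.013891
iter 4: u=0.640525  f(a)=+2.842e-14  f'(a)=-1.825e-01  a ← 104.013891 − (+2.842e-14/-1.825e-01) = 104.013891
converged: |Δa| < 1e-12 after 4 iterations
sag = a·(cosh(S/(2a)) − 1) = 104.013891·(cosh(0.640525) − 1) = 22.076558
T_max/T_min = cosh(S/(2a)) = 1.212246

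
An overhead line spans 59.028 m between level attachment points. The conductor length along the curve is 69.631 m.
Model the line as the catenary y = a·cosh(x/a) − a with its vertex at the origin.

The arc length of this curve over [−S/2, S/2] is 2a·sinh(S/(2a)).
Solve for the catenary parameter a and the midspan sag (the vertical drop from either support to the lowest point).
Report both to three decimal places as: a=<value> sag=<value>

a=29.166 sag=16.252

seed: a₀ = √(S³/(24(L−S))) = √(59.028³/(24·10.603)) = 28.429361
iter 1: u=1.038152  f(a)=+5.863e-01  f'(a)=-8.295e-01  a ← 28.429361 − (+5.863e-01/-8.295e-01) = 29.136149
iter 2: u=1.012968  f(a)=+2.257e-02  f'(a)=-7.667e-01  a ← 29.136149 − (+2.257e-02/-7.667e-01) = 29.165593
iter 3: u=1.011946  f(a)=+3.644e-05  f'(a)=-7.642e-01  a ← 29.165593 − (+3.644e-05/-7.642e-01) = 29.165641
iter 4: u=1.011944  f(a)=+9.531e-11  f'(a)=-7.642e-01  a ← 29.165641 − (+9.531e-11/-7.642e-01) = 29.165641
iter 5: u=1.011944  f(a)=+0.000e+00  f'(a)=-7.642e-01  a ← 29.165641 − (+0.000e+00/-7.642e-01) = 29.165641
converged: |Δa| < 1e-12 after 5 iterations
sag = a·(cosh(S/(2a)) − 1) = 29.165641·(cosh(1.011944) − 1) = 16.251907
T_max/T_min = cosh(S/(2a)) = 1.557228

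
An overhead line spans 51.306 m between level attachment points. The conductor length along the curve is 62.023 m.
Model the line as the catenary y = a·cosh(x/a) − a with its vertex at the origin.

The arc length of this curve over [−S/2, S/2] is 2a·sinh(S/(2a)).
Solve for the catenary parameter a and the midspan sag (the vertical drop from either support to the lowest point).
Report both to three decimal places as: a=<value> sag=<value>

a=23.600 sag=15.370

seed: a₀ = √(S³/(24(L−S))) = √(51.306³/(24·10.717)) = 22.914480
iter 1: u=1.119510  f(a)=+6.920e-01  f'(a)=-1.058e+00  a ← 22.914480 − (+6.920e-01/-1.058e+00) = 23.568524
iter 2: u=1.088443  f(a)=+3.073e-02  f'(a)=-9.659e-01  a ← 23.568524 − (+3.073e-02/-9.659e-01) = 23.600342
iter 3: u=1.086976  f(a)=+6.686e-05  f'(a)=-9.617e-01  a ← 23.600342 − (+6.686e-05/-9.617e-01) = 23.600411
iter 4: u=1.086973  f(a)=+3.179e-10  f'(a)=-9.617e-01  a ← 23.600411 − (+3.179e-10/-9.617e-01) = 23.600411
iter 5: u=1.086973  f(a)=+0.000e+00  f'(a)=-9.617e-01  a ← 23.600411 − (+0.000e+00/-9.617e-01) = 23.600411
converged: |Δa| < 1e-12 after 5 iterations
sag = a·(cosh(S/(2a)) − 1) = 23.600411·(cosh(1.086973) − 1) = 15.369995
T_max/T_min = cosh(S/(2a)) = 1.651260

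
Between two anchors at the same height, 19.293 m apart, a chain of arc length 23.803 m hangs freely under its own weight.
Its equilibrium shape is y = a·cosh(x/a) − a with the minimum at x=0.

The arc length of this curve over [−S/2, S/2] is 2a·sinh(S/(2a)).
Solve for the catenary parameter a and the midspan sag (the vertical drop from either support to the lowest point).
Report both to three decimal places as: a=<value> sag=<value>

a=8.417 sag=6.160

seed: a₀ = √(S³/(24(L−S))) = √(19.293³/(24·4.510)) = 8.145275
iter 1: u=1.184306  f(a)=+3.271e-01  f'(a)=-1.271e+00  a ← 8.145275 − (+3.271e-01/-1.271e+00) = 8.402656
iter 2: u=1.148030  f(a)=+1.614e-02  f'(a)=-1.148e+00  a ← 8.402656 − (+1.614e-02/-1.148e+00) = 8.416715
iter 3: u=1.146112  f(a)=+4.384e-05  f'(a)=-1.142e+00  a ← 8.416715 − (+4.384e-05/-1.142e+00) = 8.416754
iter 4: u=1.146107  f(a)=+3.253e-10  f'(a)=-1.142e+00  a ← 8.416754 − (+3.253e-10/-1.142e+00) = 8.416754
iter 5: u=1.146107  f(a)=-3.553e-15  f'(a)=-1.142e+00  a ← 8.416754 − (-3.553e-15/-1.142e+00) = 8.416754
converged: |Δa| < 1e-12 after 5 iterations
sag = a·(cosh(S/(2a)) − 1) = 8.416754·(cosh(1.146107) − 1) = 6.160195
T_max/T_min = cosh(S/(2a)) = 1.731897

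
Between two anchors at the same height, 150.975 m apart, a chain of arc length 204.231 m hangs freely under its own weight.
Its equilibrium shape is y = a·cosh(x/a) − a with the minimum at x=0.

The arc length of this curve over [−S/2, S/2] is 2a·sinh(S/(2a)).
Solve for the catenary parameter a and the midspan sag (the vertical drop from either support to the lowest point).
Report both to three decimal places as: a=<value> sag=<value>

seed: a₀ = √(S³/(24(L−S))) = √(150.975³/(24·53.256)) = 51.888088
iter 1: u=1.454814  f(a)=+5.928e+00  f'(a)=-2.521e+00  a ← 51.888088 − (+5.928e+00/-2.521e+00) = 54.239330
iter 2: u=1.391748  f(a)=+4.268e-01  f'(a)=-2.170e+00  a ← 54.239330 − (+4.268e-01/-2.170e+00) = 54.435974
iter 3: u=1.386721  f(a)=+2.591e-03  f'(a)=-2.144e+00  a ← 54.435974 − (+2.591e-03/-2.144e+00) = 54.437182
iter 4: u=1.386690  f(a)=+9.677e-08  f'(a)=-2.144e+00  a ← 54.437182 − (+9.677e-08/-2.144e+00) = 54.437182
iter 5: u=1.386690  f(a)=+0.000e+00  f'(a)=-2.144e+00  a ← 54.437182 − (+0.000e+00/-2.144e+00) = 54.437182
converged: |Δa| < 1e-12 after 5 iterations
sag = a·(cosh(S/(2a)) − 1) = 54.437182·(cosh(1.386690) − 1) = 61.282229
T_max/T_min = cosh(S/(2a)) = 2.125742

a=54.437 sag=61.282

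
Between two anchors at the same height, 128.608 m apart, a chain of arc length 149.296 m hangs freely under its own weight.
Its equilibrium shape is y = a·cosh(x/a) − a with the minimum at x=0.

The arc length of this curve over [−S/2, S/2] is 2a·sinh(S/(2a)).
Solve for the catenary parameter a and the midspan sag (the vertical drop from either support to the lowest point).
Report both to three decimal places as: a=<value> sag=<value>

seed: a₀ = √(S³/(24(L−S))) = √(128.608³/(24·20.688)) = 65.454137
iter 1: u=0.982428  f(a)=+1.022e+00  f'(a)=-6.953e-01  a ← 65.454137 − (+1.022e+00/-6.953e-01) = 66.923481
iter 2: u=0.960859  f(a)=+3.541e-02  f'(a)=-6.478e-01  a ← 66.923481 − (+3.541e-02/-6.478e-01) = 66.978145
iter 3: u=0.960074  f(a)=+4.594e-05  f'(a)=-6.462e-01  a ← 66.978145 − (+4.594e-05/-6.462e-01) = 66.978216
iter 4: u=0.960073  f(a)=+7.753e-11  f'(a)=-6.462e-01  a ← 66.978216 − (+7.753e-11/-6.462e-01) = 66.978216
iter 5: u=0.960073  f(a)=+0.000e+00  f'(a)=-6.462e-01  a ← 66.978216 − (+0.000e+00/-6.462e-01) = 66.978216
converged: |Δa| < 1e-12 after 5 iterations
sag = a·(cosh(S/(2a)) − 1) = 66.978216·(cosh(0.960073) − 1) = 33.313386
T_max/T_min = cosh(S/(2a)) = 1.497376

a=66.978 sag=33.313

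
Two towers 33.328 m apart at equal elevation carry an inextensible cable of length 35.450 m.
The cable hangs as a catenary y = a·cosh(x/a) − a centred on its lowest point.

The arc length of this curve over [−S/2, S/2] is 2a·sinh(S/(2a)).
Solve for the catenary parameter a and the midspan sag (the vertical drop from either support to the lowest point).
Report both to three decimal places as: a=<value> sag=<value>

seed: a₀ = √(S³/(24(L−S))) = √(33.328³/(24·2.122)) = 26.960973
iter 1: u=0.618079  f(a)=+4.090e-02  f'(a)=-1.635e-01  a ← 26.960973 − (+4.090e-02/-1.635e-01) = 27.211132
iter 2: u=0.612396  f(a)=+5.763e-04  f'(a)=-1.589e-01  a ← 27.211132 − (+5.763e-04/-1.589e-01) = 27.214758
iter 3: u=0.612315  f(a)=+1.180e-07  f'(a)=-1.589e-01  a ← 27.214758 − (+1.180e-07/-1.589e-01) = 27.214758
iter 4: u=0.612315  f(a)=+0.000e+00  f'(a)=-1.589e-01  a ← 27.214758 − (+0.000e+00/-1.589e-01) = 27.214758
converged: |Δa| < 1e-12 after 4 iterations
sag = a·(cosh(S/(2a)) − 1) = 27.214758·(cosh(0.612315) − 1) = 5.263214
T_max/T_min = cosh(S/(2a)) = 1.193396

a=27.215 sag=5.263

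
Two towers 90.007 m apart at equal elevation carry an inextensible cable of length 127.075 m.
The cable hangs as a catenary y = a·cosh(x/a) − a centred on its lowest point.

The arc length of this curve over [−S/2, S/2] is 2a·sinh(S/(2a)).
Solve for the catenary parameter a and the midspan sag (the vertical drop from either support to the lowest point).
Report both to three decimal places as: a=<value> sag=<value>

seed: a₀ = √(S³/(24(L−S))) = √(90.007³/(24·37.068)) = 28.629201
iter 1: u=1.571944  f(a)=+4.859e+00  f'(a)=-3.289e+00  a ← 28.629201 − (+4.859e+00/-3.289e+00) = 30.106663
iter 2: u=1.494802  f(a)=+4.014e-01  f'(a)=-2.766e+00  a ← 30.106663 − (+4.014e-01/-2.766e+00) = 30.251820
iter 3: u=1.487630  f(a)=+3.286e-03  f'(a)=-2.721e+00  a ← 30.251820 − (+3.286e-03/-2.721e+00) = 30.253028
iter 4: u=1.487570  f(a)=+2.242e-07  f'(a)=-2.720e+00  a ← 30.253028 − (+2.242e-07/-2.720e+00) = 30.253028
iter 5: u=1.487570  f(a)=+0.000e+00  f'(a)=-2.720e+00  a ← 30.253028 − (+0.000e+00/-2.720e+00) = 30.253028
converged: |Δa| < 1e-12 after 5 iterations
sag = a·(cosh(S/(2a)) − 1) = 30.253028·(cosh(1.487570) − 1) = 40.119265
T_max/T_min = cosh(S/(2a)) = 2.326124

a=30.253 sag=40.119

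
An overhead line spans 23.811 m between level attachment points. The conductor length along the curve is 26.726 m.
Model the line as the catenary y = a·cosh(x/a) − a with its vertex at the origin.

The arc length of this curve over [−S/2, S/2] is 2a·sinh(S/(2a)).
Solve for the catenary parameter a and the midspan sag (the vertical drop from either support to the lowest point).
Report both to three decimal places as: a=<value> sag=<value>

seed: a₀ = √(S³/(24(L−S))) = √(23.811³/(24·2.915)) = 13.891257
iter 1: u=0.857050  f(a)=+1.089e-01  f'(a)=-4.513e-01  a ← 13.891257 − (+1.089e-01/-4.513e-01) = 14.132652
iter 2: u=0.842411  f(a)=+2.905e-03  f'(a)=-4.276e-01  a ← 14.132652 − (+2.905e-03/-4.276e-01) = 14.139446
iter 3: u=0.842006  f(a)=+2.190e-06  f'(a)=-4.269e-01  a ← 14.139446 − (+2.190e-06/-4.269e-01) = 14.139451
iter 4: u=0.842006  f(a)=+1.251e-12  f'(a)=-4.269e-01  a ← 14.139451 − (+1.251e-12/-4.269e-01) = 14.139451
converged: |Δa| < 1e-12 after 4 iterations
sag = a·(cosh(S/(2a)) − 1) = 14.139451·(cosh(0.842006) − 1) = 5.315467
T_max/T_min = cosh(S/(2a)) = 1.375932

a=14.139 sag=5.315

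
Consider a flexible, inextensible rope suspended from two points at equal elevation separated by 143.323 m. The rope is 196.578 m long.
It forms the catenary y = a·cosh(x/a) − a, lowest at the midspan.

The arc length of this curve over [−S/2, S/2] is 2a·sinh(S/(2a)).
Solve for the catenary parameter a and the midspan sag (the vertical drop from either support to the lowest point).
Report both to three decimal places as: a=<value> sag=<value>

a=50.469 sag=60.020

seed: a₀ = √(S³/(24(L−S))) = √(143.323³/(24·53.255)) = 47.994119
iter 1: u=1.493131  f(a)=+6.262e+00  f'(a)=-2.755e+00  a ← 47.994119 − (+6.262e+00/-2.755e+00) = 50.266854
iter 2: u=1.425621  f(a)=+4.722e-01  f'(a)=-2.354e+00  a ← 50.266854 − (+4.722e-01/-2.354e+00) = 50.467484
iter 3: u=1.419954  f(a)=+3.171e-03  f'(a)=-2.322e+00  a ← 50.467484 − (+3.171e-03/-2.322e+00) = 50.468849
iter 4: u=1.419915  f(a)=+1.450e-07  f'(a)=-2.322e+00  a ← 50.468849 − (+1.450e-07/-2.322e+00) = 50.468849
iter 5: u=1.419915  f(a)=+5.684e-14  f'(a)=-2.322e+00  a ← 50.468849 − (+5.684e-14/-2.322e+00) = 50.468849
converged: |Δa| < 1e-12 after 5 iterations
sag = a·(cosh(S/(2a)) − 1) = 50.468849·(cosh(1.419915) − 1) = 60.020210
T_max/T_min = cosh(S/(2a)) = 2.189253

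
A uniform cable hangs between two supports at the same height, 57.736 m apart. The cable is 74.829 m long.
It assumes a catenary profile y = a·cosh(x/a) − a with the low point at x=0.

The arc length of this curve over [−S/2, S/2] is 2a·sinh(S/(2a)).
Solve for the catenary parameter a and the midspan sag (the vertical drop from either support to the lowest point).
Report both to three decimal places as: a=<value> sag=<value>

seed: a₀ = √(S³/(24(L−S))) = √(57.736³/(24·17.093)) = 21.659841
iter 1: u=1.332789  f(a)=+1.584e+00  f'(a)=-1.877e+00  a ← 21.659841 − (+1.584e+00/-1.877e+00) = 22.503692
iter 2: u=1.282812  f(a)=+9.727e-02  f'(a)=-1.653e+00  a ← 22.503692 − (+9.727e-02/-1.653e+00) = 22.562538
iter 3: u=1.279466  f(a)=+4.199e-04  f'(a)=-1.639e+00  a ← 22.562538 − (+4.199e-04/-1.639e+00) = 22.562794
iter 4: u=1.279451  f(a)=+7.900e-09  f'(a)=-1.639e+00  a ← 22.562794 − (+7.900e-09/-1.639e+00) = 22.562794
iter 5: u=1.279451  f(a)=-1.421e-14  f'(a)=-1.639e+00  a ← 22.562794 − (-1.421e-14/-1.639e+00) = 22.562794
converged: |Δa| < 1e-12 after 5 iterations
sag = a·(cosh(S/(2a)) − 1) = 22.562794·(cosh(1.279451) − 1) = 21.128446
T_max/T_min = cosh(S/(2a)) = 1.936429

a=22.563 sag=21.128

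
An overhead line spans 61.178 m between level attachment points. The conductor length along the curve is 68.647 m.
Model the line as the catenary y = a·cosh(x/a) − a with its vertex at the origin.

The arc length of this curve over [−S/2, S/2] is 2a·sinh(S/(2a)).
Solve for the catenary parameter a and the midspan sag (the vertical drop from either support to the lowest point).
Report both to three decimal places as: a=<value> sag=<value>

a=36.377 sag=13.637

seed: a₀ = √(S³/(24(L−S))) = √(61.178³/(24·7.469)) = 35.740125
iter 1: u=0.855873  f(a)=+2.784e-01  f'(a)=-4.494e-01  a ← 35.740125 − (+2.784e-01/-4.494e-01) = 36.359584
iter 2: u=0.841291  f(a)=+7.402e-03  f'(a)=-4.258e-01  a ← 36.359584 − (+7.402e-03/-4.258e-01) = 36.376970
iter 3: u=0.840889  f(a)=+5.551e-06  f'(a)=-4.251e-01  a ← 36.376970 − (+5.551e-06/-4.251e-01) = 36.376983
iter 4: u=0.840889  f(a)=+3.126e-12  f'(a)=-4.251e-01  a ← 36.376983 − (+3.126e-12/-4.251e-01) = 36.376983
converged: |Δa| < 1e-12 after 4 iterations
sag = a·(cosh(S/(2a)) − 1) = 36.376983·(cosh(0.840889) − 1) = 13.636891
T_max/T_min = cosh(S/(2a)) = 1.374877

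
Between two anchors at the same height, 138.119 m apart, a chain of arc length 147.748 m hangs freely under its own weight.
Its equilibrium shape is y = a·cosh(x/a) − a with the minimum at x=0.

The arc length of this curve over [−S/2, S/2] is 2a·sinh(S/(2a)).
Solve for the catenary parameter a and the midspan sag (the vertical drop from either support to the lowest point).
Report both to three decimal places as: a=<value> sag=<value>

a=107.878 sag=22.870

seed: a₀ = √(S³/(24(L−S))) = √(138.119³/(24·9.629)) = 106.778527
iter 1: u=0.646755  f(a)=+2.034e-01  f'(a)=-1.880e-01  a ← 106.778527 − (+2.034e-01/-1.880e-01) = 107.860391
iter 2: u=0.640267  f(a)=+3.133e-03  f'(a)=-1.823e-01  a ← 107.860391 − (+3.133e-03/-1.823e-01) = 107.877579
iter 3: u=0.640165  f(a)=+7.689e-07  f'(a)=-1.822e-01  a ← 107.877579 − (+7.689e-07/-1.822e-01) = 107.877583
iter 4: u=0.640165  f(a)=+2.842e-14  f'(a)=-1.822e-01  a ← 107.877583 − (+2.842e-14/-1.822e-01) = 107.877583
converged: |Δa| < 1e-12 after 4 iterations
sag = a·(cosh(S/(2a)) − 1) = 107.877583·(cosh(0.640165) − 1) = 22.870039
T_max/T_min = cosh(S/(2a)) = 1.212000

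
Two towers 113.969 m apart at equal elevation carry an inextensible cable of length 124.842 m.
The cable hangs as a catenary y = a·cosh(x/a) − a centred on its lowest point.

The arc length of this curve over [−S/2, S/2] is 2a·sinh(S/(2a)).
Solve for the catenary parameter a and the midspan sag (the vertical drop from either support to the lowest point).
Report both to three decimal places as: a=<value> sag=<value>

seed: a₀ = √(S³/(24(L−S))) = √(113.969³/(24·10.873)) = 75.318176
iter 1: u=0.756584  f(a)=+3.155e-01  f'(a)=-3.056e-01  a ← 75.318176 − (+3.155e-01/-3.056e-01) = 76.350508
iter 2: u=0.746354  f(a)=+6.603e-03  f'(a)=-2.929e-01  a ← 76.350508 − (+6.603e-03/-2.929e-01) = 76.373050
iter 3: u=0.746134  f(a)=+3.030e-06  f'(a)=-2.926e-01  a ← 76.373050 − (+3.030e-06/-2.926e-01) = 76.373061
iter 4: u=0.746134  f(a)=+6.679e-13  f'(a)=-2.926e-01  a ← 76.373061 − (+6.679e-13/-2.926e-01) = 76.373061
converged: |Δa| < 1e-12 after 4 iterations
sag = a·(cosh(S/(2a)) − 1) = 76.373061·(cosh(0.746134) − 1) = 22.263776
T_max/T_min = cosh(S/(2a)) = 1.291513

a=76.373 sag=22.264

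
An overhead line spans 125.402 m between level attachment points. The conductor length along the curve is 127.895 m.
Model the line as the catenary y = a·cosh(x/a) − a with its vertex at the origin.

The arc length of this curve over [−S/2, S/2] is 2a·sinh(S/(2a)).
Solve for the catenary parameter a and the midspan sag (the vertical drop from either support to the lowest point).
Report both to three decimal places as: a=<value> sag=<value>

a=182.086 sag=10.903

seed: a₀ = √(S³/(24(L−S))) = √(125.402³/(24·2.493)) = 181.547359
iter 1: u=0.345370  f(a)=+1.491e-02  f'(a)=-2.779e-02  a ← 181.547359 − (+1.491e-02/-2.779e-02) = 182.083848
iter 2: u=0.344352  f(a)=+6.635e-05  f'(a)=-2.755e-02  a ← 182.083848 − (+6.635e-05/-2.755e-02) = 182.086257
iter 3: u=0.344348  f(a)=+1.327e-09  f'(a)=-2.754e-02  a ← 182.086257 − (+1.327e-09/-2.754e-02) = 182.086257
iter 4: u=0.344348  f(a)=+0.000e+00  f'(a)=-2.754e-02  a ← 182.086257 − (+0.000e+00/-2.754e-02) = 182.086257
converged: |Δa| < 1e-12 after 4 iterations
sag = a·(cosh(S/(2a)) − 1) = 182.086257·(cosh(0.344348) − 1) = 10.902571
T_max/T_min = cosh(S/(2a)) = 1.059876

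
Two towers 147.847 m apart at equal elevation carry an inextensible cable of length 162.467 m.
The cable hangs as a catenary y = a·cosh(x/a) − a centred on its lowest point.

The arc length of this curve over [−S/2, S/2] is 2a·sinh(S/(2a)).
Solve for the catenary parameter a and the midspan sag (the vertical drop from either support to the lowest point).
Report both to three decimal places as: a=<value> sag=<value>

a=97.363 sag=29.438

seed: a₀ = √(S³/(24(L−S))) = √(147.847³/(24·14.620)) = 95.970878
iter 1: u=0.770270  f(a)=+4.399e-01  f'(a)=-3.231e-01  a ← 95.970878 − (+4.399e-01/-3.231e-01) = 97.332182
iter 2: u=0.759497  f(a)=+9.534e-03  f'(a)=-3.093e-01  a ← 97.332182 − (+9.534e-03/-3.093e-01) = 97.363011
iter 3: u=0.759257  f(a)=+4.699e-06  f'(a)=-3.090e-01  a ← 97.363011 − (+4.699e-06/-3.090e-01) = 97.363026
iter 4: u=0.759256  f(a)=+1.165e-12  f'(a)=-3.090e-01  a ← 97.363026 − (+1.165e-12/-3.090e-01) = 97.363026
converged: |Δa| < 1e-12 after 4 iterations
sag = a·(cosh(S/(2a)) − 1) = 97.363026·(cosh(0.759256) − 1) = 29.437764
T_max/T_min = cosh(S/(2a)) = 1.302351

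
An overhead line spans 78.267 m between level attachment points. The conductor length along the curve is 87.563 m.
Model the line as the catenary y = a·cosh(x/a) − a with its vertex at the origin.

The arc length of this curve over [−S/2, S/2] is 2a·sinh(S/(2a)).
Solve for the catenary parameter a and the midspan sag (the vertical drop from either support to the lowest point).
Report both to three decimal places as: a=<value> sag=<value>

seed: a₀ = √(S³/(24(L−S))) = √(78.267³/(24·9.296)) = 46.356896
iter 1: u=0.844179  f(a)=+3.369e-01  f'(a)=-4.304e-01  a ← 46.356896 − (+3.369e-01/-4.304e-01) = 47.139716
iter 2: u=0.830160  f(a)=+8.724e-03  f'(a)=-4.084e-01  a ← 47.139716 − (+8.724e-03/-4.084e-01) = 47.161079
iter 3: u=0.829784  f(a)=+6.193e-06  f'(a)=-4.078e-01  a ← 47.161079 − (+6.193e-06/-4.078e-01) = 47.161094
iter 4: u=0.829784  f(a)=+3.112e-12  f'(a)=-4.078e-01  a ← 47.161094 − (+3.112e-12/-4.078e-01) = 47.161094
converged: |Δa| < 1e-12 after 4 iterations
sag = a·(cosh(S/(2a)) − 1) = 47.161094·(cosh(0.829784) − 1) = 17.189419
T_max/T_min = cosh(S/(2a)) = 1.364483

a=47.161 sag=17.189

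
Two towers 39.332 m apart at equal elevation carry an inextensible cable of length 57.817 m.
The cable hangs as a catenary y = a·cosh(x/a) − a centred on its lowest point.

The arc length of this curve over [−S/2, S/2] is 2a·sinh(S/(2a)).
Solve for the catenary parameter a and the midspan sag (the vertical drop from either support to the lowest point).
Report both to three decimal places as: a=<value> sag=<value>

a=12.461 sag=19.019

seed: a₀ = √(S³/(24(L−S))) = √(39.332³/(24·18.485)) = 11.711262
iter 1: u=1.679238  f(a)=+2.788e+00  f'(a)=-4.141e+00  a ← 11.711262 − (+2.788e+00/-4.141e+00) = 12.384519
iter 2: u=1.587950  f(a)=+2.585e-01  f'(a)=-3.406e+00  a ← 12.384519 − (+2.585e-01/-3.406e+00) = 12.460417
iter 3: u=1.578278  f(a)=+2.724e-03  f'(a)=-3.335e+00  a ← 12.460417 − (+2.724e-03/-3.335e+00) = 12.461233
iter 4: u=1.578174  f(a)=+3.094e-07  f'(a)=-3.334e+00  a ← 12.461233 − (+3.094e-07/-3.334e+00) = 12.461233
iter 5: u=1.578174  f(a)=+0.000e+00  f'(a)=-3.334e+00  a ← 12.461233 − (+0.000e+00/-3.334e+00) = 12.461233
converged: |Δa| < 1e-12 after 5 iterations
sag = a·(cosh(S/(2a)) − 1) = 12.461233·(cosh(1.578174) − 1) = 19.018660
T_max/T_min = cosh(S/(2a)) = 2.526226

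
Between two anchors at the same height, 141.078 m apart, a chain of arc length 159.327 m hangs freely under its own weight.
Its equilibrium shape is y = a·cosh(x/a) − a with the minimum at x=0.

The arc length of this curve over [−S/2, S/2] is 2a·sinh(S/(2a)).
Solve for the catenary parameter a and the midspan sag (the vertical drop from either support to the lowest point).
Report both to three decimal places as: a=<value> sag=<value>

a=81.578 sag=32.445

seed: a₀ = √(S³/(24(L−S))) = √(141.078³/(24·18.249)) = 80.068886
iter 1: u=0.880979  f(a)=+7.214e-01  f'(a)=-4.922e-01  a ← 80.068886 − (+7.214e-01/-4.922e-01) = 81.534539
iter 2: u=0.865143  f(a)=+2.028e-02  f'(a)=-4.649e-01  a ← 81.534539 − (+2.028e-02/-4.649e-01) = 81.578173
iter 3: u=0.864680  f(a)=+1.707e-05  f'(a)=-4.641e-01  a ← 81.578173 − (+1.707e-05/-4.641e-01) = 81.578210
iter 4: u=0.864679  f(a)=+1.211e-11  f'(a)=-4.641e-01  a ← 81.578210 − (+1.211e-11/-4.641e-01) = 81.578210
converged: |Δa| < 1e-12 after 4 iterations
sag = a·(cosh(S/(2a)) − 1) = 81.578210·(cosh(0.864679) − 1) = 32.444935
T_max/T_min = cosh(S/(2a)) = 1.397716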